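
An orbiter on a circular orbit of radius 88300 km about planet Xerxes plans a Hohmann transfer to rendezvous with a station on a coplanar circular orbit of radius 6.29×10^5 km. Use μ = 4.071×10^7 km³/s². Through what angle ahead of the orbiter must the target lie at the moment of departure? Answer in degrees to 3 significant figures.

φ = 102°

Transfer-ellipse semi-major axis a_t = (r₁ + r₂)/2 = (88300 + 6.290×10^5)/2 = 3.5865×10^5 km.
The half-period of the transfer ellipse is t = π√(a_t³/μ) = 1.0575614×10^5 s.
The target's mean motion on its circular orbit is ω₂ = √(μ/r₂³) = 1.2790119×10^-5 rad/s.
Angle swept by the target during transfer: ω₂·t = 1.352634 rad = 77.5002°.
Arrival is 180° from departure on the ellipse, so φ = 180° − 77.5002° = 102°.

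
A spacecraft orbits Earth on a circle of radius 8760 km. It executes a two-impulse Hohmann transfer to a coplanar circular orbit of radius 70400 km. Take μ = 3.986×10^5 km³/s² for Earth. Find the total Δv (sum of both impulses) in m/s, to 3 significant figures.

Transfer-ellipse semi-major axis a_t = (r₁ + r₂)/2 = (8760 + 70400)/2 = 39580 km.
Circular speed at r₁: v₁ = √(μ/r₁) = √(3.986×10^5/8760) = 6.7455 km/s.
Transfer-orbit speed at r₁ (v² = μ(2/r − 1/a)): v_p = √[μ(2/r₁ − 1/a_t)] = 8.9963 km/s.
First burn Δv₁ = |v_p − v₁| = 2.251 km/s.
Circular speed at r₂: v₂ = √(μ/r₂) = 2.379 km/s.
Transfer-orbit speed at r₂: v_a = √[μ(2/r₂ − 1/a_t)] = 1.119 km/s.
Second burn Δv₂ = |v₂ − v_a| = 1.260 km/s.
Total Δv = Δv₁ + Δv₂ = 3.511 km/s.

Δv = 3510 m/s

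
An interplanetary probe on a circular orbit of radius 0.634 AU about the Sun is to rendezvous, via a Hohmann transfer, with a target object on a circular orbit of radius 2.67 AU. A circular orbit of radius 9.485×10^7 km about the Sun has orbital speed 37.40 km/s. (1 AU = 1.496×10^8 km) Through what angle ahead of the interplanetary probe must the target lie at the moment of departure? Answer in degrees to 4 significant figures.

From the circular-orbit relation v² = μ/r at r = 9.485×10^7 km: μ = v²r = (37.40)² × 9.485×10^7 = 1.32672×10^11 km³/s².
In km: r₁ = 0.634 × 1.496×10^8 = 9.48464×10^7 km; r₂ = 2.67 × 1.496×10^8 = 3.99432×10^8 km.
Semi-major axis of the transfer orbit: a_t = (9.48464×10^7 + 3.99432×10^8)/2 = 2.471392×10^8 km.
The half-period of the transfer ellipse is t = π√(a_t³/μ) = 3.35098×10^7 s.
Target angular speed ω₂ = √(μ/r₂³) = 4.56274×10^-8 rad/s.
Angle swept by the target during transfer: ω₂·t = 1.52897 rad = 87.60°.
Arrival is 180° from departure on the ellipse, so φ = 180° − 87.60° = 92.40°.

φ = 92.40°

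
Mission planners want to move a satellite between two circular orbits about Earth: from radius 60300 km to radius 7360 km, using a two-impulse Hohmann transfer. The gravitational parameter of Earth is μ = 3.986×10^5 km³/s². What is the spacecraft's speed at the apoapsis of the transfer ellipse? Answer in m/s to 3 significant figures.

v = 1200 m/s

The Hohmann ellipse has a_t = (r₁ + r₂)/2 = 33830 km.
The apoapsis of the transfer ellipse is at r = 60300 km.
From the vis-viva equation, v = √[μ(2/r − 1/a_t)] = 1.199 km/s.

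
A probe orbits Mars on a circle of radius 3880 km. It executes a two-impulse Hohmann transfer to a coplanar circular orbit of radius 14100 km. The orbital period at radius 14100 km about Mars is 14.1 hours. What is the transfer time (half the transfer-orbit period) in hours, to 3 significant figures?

t = 3.59 hours

From Kepler's third law T² = 4π²r³/μ at r = 14100 km, T = 14.1 hours = 14.1 × 3600 s = 50760 s: μ = 4π²r³/T² = 42951.1 km³/s².
Semi-major axis of the transfer orbit: a_t = (3880 + 14100)/2 = 8990 km.
Transfer time t = π√(a_t³/μ) = π√((8990)³ / 42951.1) = 12920 s.
Converting: 12920 s ÷ 3600 s/hour = 3.59 hours.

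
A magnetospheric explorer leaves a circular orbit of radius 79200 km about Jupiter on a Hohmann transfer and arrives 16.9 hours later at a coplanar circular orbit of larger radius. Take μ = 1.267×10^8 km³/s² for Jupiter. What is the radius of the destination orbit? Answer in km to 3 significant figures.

Transfer time t = 16.9 hours = 60840 s, and t = π√(a_t³/μ).
So a_t = (μ t²/π²)^(1/3) = (1.267×10^8 × (60840)² / π²)^(1/3) = 3.6220×10^5 km.
Since a_t = (r₁ + r₂)/2, r₂ = 2a_t − r₁ = 2×3.6220×10^5 − 79200 = 6.452×10^5 km.

r₂ = 6.45×10^5 km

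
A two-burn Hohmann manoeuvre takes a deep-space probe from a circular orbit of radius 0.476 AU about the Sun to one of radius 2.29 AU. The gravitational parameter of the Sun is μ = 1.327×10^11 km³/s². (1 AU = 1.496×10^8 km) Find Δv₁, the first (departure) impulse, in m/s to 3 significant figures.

In km: r₁ = 0.476 × 1.496×10^8 = 7.12096×10^7 km; r₂ = 2.29 × 1.496×10^8 = 3.42584×10^8 km.
Semi-major axis of the transfer orbit: a_t = (7.12096×10^7 + 3.42584×10^8)/2 = 2.068968×10^8 km.
Circular speed at r = 7.12096×10^7 km: v_c = √(μ/r) = 43.17 km/s.
Vis-viva on the transfer ellipse at r = 7.12096×10^7 km gives v_t = √[μ(2/r − 1/a_t)] = 55.55 km/s.
Δv₁ = |v_t − v_c| = |55.55 − 43.17| = 12.38 km/s.

Δv₁ = 12400 m/s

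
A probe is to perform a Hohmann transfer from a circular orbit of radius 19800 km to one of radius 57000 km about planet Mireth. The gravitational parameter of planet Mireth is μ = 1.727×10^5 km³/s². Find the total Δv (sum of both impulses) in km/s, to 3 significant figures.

Transfer-ellipse semi-major axis a_t = (r₁ + r₂)/2 = (19800 + 57000)/2 = 38400 km.
At r₁ the circular-orbit speed is v₁ = √(μ/r₁) = 2.9533 km/s.
On the transfer ellipse at r₁, vis-viva gives v_p = √[μ(2/r₁ − 1/a_t)] = 3.5982 km/s.
First burn Δv₁ = |v_p − v₁| = 0.6449 km/s.
At r₂, v₂ = √(μ/r₂) = 1.7406 km/s.
Transfer-orbit speed at r₂: v_a = √[μ(2/r₂ − 1/a_t)] = 1.2499 km/s.
Second burn Δv₂ = |v₂ − v_a| = 0.4907 km/s.
Δv = Δv₁ + Δv₂ = 0.6449 + 0.4907 = 1.136 km/s.

Δv = 1.14 km/s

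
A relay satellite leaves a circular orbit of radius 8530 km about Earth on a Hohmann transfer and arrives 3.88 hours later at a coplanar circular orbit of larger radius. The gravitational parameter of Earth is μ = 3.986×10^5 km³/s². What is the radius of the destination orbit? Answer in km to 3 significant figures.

r₂ = 31300 km

Transfer time t = 3.88 hours = 13968 s, and t = π√(a_t³/μ).
So a_t = (μ t²/π²)^(1/3) = (3.986×10^5 × (13968)² / π²)^(1/3) = 19899 km.
Since a_t = (r₁ + r₂)/2, r₂ = 2a_t − r₁ = 2×19899 − 8530 = 31268 km.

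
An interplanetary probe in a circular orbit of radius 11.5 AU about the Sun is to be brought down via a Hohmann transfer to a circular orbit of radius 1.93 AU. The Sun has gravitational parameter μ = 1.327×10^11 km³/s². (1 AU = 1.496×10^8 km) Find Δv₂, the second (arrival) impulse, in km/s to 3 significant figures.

In km: r₁ = 11.5 × 1.496×10^8 = 1.7204×10^9 km; r₂ = 1.93 × 1.496×10^8 = 2.88728×10^8 km.
The Hohmann ellipse has a_t = (r₁ + r₂)/2 = 1.004564×10^9 km.
On the circular orbit at r = 2.88728×10^8 km, v_c = √(μ/r) = 21.438 km/s.
Transfer-orbit speed at the same r (vis-viva, a = a_t): v_t = √[μ(2/r − 1/a_t)] = 28.055 km/s.
Δv₂ = |v_t − v_c| = |28.055 − 21.438| = 6.617 km/s.

Δv₂ = 6.62 km/s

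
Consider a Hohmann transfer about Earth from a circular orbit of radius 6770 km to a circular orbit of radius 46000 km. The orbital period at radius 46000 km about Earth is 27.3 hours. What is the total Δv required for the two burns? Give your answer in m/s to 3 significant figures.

Δv = 3910 m/s

From Kepler's third law T² = 4π²r³/μ at r = 46000 km, T = 27.3 hours = 27.3 × 3600 s = 98280 s: μ = 4π²r³/T² = 3.97835×10^5 km³/s².
Semi-major axis of the transfer orbit: a_t = (6770 + 46000)/2 = 26385 km.
Circular speed at r₁: v₁ = √(μ/r₁) = √(3.97835×10^5/6770) = 7.6658 km/s.
Transfer-orbit speed at r₁ (vis-viva): v_p = √[μ(2/r₁ − 1/a_t)] = 10.122 km/s.
First burn Δv₁ = |v_p − v₁| = 2.456 km/s.
Circular speed at r₂: v₂ = √(μ/r₂) = 2.941 km/s.
Transfer-orbit speed at r₂: v_a = √[μ(2/r₂ − 1/a_t)] = 1.490 km/s.
Second burn Δv₂ = |v₂ − v_a| = 1.451 km/s.
Δv = Δv₁ + Δv₂ = 2.456 + 1.451 = 3.907 km/s.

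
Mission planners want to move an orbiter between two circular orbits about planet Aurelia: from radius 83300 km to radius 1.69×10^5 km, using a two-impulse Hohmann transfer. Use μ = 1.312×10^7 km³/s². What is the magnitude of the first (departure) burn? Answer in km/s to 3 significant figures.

Δv₁ = 1.98 km/s

Transfer-ellipse semi-major axis a_t = (r₁ + r₂)/2 = (83300 + 1.690×10^5)/2 = 1.2615×10^5 km.
On the circular orbit at r = 83300 km, v_c = √(μ/r) = 12.550 km/s.
Vis-viva on the transfer ellipse at r = 83300 km gives v_t = √[μ(2/r − 1/a_t)] = 14.526 km/s.
Δv₁ = |v_t − v_c| = |14.526 − 12.550| = 1.976 km/s.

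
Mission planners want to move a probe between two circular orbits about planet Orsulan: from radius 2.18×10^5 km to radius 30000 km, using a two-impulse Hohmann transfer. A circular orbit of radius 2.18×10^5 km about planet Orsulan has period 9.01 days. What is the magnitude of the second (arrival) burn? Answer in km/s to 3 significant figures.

Δv₂ = 1.55 km/s

From Kepler's third law T² = 4π²r³/μ at r = 2.18×10^5 km, T = 9.01 days = 9.01 × 86400 s = 7.78464×10^5 s: μ = 4π²r³/T² = 6.74920×10^5 km³/s².
Semi-major axis of the transfer orbit: a_t = (2.180×10^5 + 30000)/2 = 1.240×10^5 km.
Circular speed at r = 30000 km: v_c = √(μ/r) = 4.743 km/s.
Vis-viva on the transfer ellipse at r = 30000 km gives v_t = √[μ(2/r − 1/a_t)] = 6.289 km/s.
Δv₂ = |v_t − v_c| = |6.289 − 4.743| = 1.546 km/s.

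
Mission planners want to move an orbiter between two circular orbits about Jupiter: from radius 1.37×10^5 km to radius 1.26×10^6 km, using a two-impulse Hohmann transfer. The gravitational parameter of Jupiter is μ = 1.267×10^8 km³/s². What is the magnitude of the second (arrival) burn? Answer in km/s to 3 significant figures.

Δv₂ = 5.59 km/s

The Hohmann ellipse has a_t = (r₁ + r₂)/2 = 6.985×10^5 km.
Circular speed at r = 1.260×10^6 km: v_c = √(μ/r) = 10.028 km/s.
Transfer-orbit speed at the same r (vis-viva, a = a_t): v_t = √[μ(2/r − 1/a_t)] = 4.4410 km/s.
Δv₂ = |v_t − v_c| = |4.4410 − 10.028| = 5.587 km/s.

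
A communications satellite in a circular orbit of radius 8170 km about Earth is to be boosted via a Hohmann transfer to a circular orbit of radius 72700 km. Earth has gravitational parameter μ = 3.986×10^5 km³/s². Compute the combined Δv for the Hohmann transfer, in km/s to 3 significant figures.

Δv = 3.67 km/s

Semi-major axis of the transfer orbit: a_t = (8170 + 72700)/2 = 40435 km.
At r₁ the circular-orbit speed is v₁ = √(μ/r₁) = 6.985 km/s.
On the transfer ellipse at r₁, vis-viva equation gives v_p = √[μ(2/r₁ − 1/a_t)] = 9.366 km/s.
First burn Δv₁ = |v_p − v₁| = 2.381 km/s.
Circular speed at r₂: v₂ = √(μ/r₂) = 2.342 km/s.
Transfer-orbit speed at r₂: v_a = √[μ(2/r₂ − 1/a_t)] = 1.053 km/s.
Second burn Δv₂ = |v₂ − v_a| = 1.289 km/s.
Δv = Δv₁ + Δv₂ = 2.381 + 1.289 = 3.670 km/s.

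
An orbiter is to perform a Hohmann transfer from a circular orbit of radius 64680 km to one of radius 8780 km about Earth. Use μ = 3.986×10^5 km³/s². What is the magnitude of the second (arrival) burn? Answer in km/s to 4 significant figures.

Transfer-ellipse semi-major axis a_t = (r₁ + r₂)/2 = (64680 + 8780)/2 = 36730 km.
Circular speed at r = 8780 km: v_c = √(μ/r) = 6.738 km/s.
Transfer-orbit speed at the same r (vis-viva, a = a_t): v_t = √[μ(2/r − 1/a_t)] = 8.941 km/s.
Δv₂ = |v_t − v_c| = |8.941 − 6.738| = 2.203 km/s.

Δv₂ = 2.203 km/s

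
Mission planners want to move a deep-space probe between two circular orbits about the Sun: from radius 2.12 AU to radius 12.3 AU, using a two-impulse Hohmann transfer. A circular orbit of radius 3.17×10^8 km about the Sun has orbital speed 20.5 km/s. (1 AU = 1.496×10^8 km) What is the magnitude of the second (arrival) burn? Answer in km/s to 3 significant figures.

Δv₂ = 3.89 km/s

From the circular-orbit relation v² = μ/r at r = 3.17×10^8 km: μ = v²r = (20.5)² × 3.17×10^8 = 1.33219×10^11 km³/s².
In km: r₁ = 2.12 × 1.496×10^8 = 3.17152×10^8 km; r₂ = 12.3 × 1.496×10^8 = 1.84008×10^9 km.
Semi-major axis of the transfer orbit: a_t = (3.17152×10^8 + 1.84008×10^9)/2 = 1.078616×10^9 km.
Circular speed at r = 1.84008×10^9 km: v_c = √(μ/r) = 8.509 km/s.
Vis-viva on the transfer ellipse at r = 1.84008×10^9 km gives v_t = √[μ(2/r − 1/a_t)] = 4.614 km/s.
Δv₂ = |v_t − v_c| = |4.614 − 8.509| = 3.895 km/s.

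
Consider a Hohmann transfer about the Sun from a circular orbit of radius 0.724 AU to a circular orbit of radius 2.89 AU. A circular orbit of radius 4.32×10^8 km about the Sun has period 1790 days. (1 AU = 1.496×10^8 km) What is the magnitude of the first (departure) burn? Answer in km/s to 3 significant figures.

Δv₁ = 9.28 km/s

From Kepler's third law T² = 4π²r³/μ at r = 4.32×10^8 km, T = 1790 days = 1790 × 86400 s = 1.54656×10^8 s: μ = 4π²r³/T² = 1.33069×10^11 km³/s².
In km: r₁ = 0.724 × 1.496×10^8 = 1.083104×10^8 km; r₂ = 2.89 × 1.496×10^8 = 4.32344×10^8 km.
Semi-major axis of the transfer orbit: a_t = (1.083104×10^8 + 4.32344×10^8)/2 = 2.703272×10^8 km.
Circular speed at r = 1.083104×10^8 km: v_c = √(μ/r) = 35.0513 km/s.
Transfer-orbit speed at the same r (vis-viva, a = a_t): v_t = √[μ(2/r − 1/a_t)] = 44.3275 km/s.
Δv₁ = |v_t − v_c| = |44.3275 − 35.0513| = 9.276 km/s.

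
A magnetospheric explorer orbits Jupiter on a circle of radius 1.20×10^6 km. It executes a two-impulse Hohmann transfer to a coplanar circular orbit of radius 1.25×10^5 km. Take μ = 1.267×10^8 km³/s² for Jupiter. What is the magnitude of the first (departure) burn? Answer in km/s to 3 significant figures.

Δv₁ = 5.81 km/s

Semi-major axis of the transfer orbit: a_t = (1.200×10^6 + 1.250×10^5)/2 = 6.625×10^5 km.
Circular speed at r = 1.200×10^6 km: v_c = √(μ/r) = 10.275 km/s.
Vis-viva on the transfer ellipse at r = 1.200×10^6 km gives v_t = √[μ(2/r − 1/a_t)] = 4.4633 km/s.
Δv₁ = |v_t − v_c| = |4.4633 − 10.275| = 5.812 km/s.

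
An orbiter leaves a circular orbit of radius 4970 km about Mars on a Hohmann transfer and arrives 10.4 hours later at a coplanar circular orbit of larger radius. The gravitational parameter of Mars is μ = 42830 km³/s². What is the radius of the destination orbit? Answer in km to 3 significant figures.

Transfer time t = 10.4 hours = 37440 s, and t = π√(a_t³/μ).
So a_t = (μ t²/π²)^(1/3) = (42830 × (37440)² / π²)^(1/3) = 18255 km.
Since a_t = (r₁ + r₂)/2, r₂ = 2a_t − r₁ = 2×18255 − 4970 = 31540 km.

r₂ = 31500 km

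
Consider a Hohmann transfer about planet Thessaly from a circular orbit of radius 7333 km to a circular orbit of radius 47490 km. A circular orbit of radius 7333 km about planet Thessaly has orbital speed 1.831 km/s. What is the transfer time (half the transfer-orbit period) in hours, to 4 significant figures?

From the circular-orbit relation v² = μ/r at r = 7333 km: μ = v²r = (1.831)² × 7333 = 24584.3 km³/s².
The Hohmann ellipse has a_t = (r₁ + r₂)/2 = 27411.5 km.
Transfer time t = π√(a_t³/μ) = π√((27411.5)³ / 24584.3) = 90930 s.
Converting: 90930 s ÷ 3600 s/hour = 25.26 hours.

t = 25.26 hours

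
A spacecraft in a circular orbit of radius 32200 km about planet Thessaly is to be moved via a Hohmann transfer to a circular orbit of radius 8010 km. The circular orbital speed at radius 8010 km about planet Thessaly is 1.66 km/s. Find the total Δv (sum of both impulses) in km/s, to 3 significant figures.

From the circular-orbit relation v² = μ/r at r = 8010 km: μ = v²r = (1.66)² × 8010 = 22072.4 km³/s².
Transfer-ellipse semi-major axis a_t = (r₁ + r₂)/2 = (32200 + 8010)/2 = 20105 km.
Circular speed at r₁: v₁ = √(μ/r₁) = √(22072.4/32200) = 0.8279 km/s.
Transfer-orbit speed at r₁ (vis-viva): v_a = √[μ(2/r₁ − 1/a_t)] = 0.5226 km/s.
First burn Δv₁ = |v_a − v₁| = 0.3053 km/s.
Circular speed at r₂: v₂ = √(μ/r₂) = 1.6600 km/s.
Transfer-orbit speed at r₂: v_p = √[μ(2/r₂ − 1/a_t)] = 2.1008 km/s.
Second burn Δv₂ = |v₂ − v_p| = 0.4408 km/s.
Δv = Δv₁ + Δv₂ = 0.3053 + 0.4408 = 0.7461 km/s.

Δv = 0.746 km/s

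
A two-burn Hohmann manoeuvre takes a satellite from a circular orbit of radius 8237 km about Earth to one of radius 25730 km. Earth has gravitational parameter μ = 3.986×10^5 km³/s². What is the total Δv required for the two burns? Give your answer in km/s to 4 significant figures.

Δv = 2.801 km/s

The Hohmann ellipse has a_t = (r₁ + r₂)/2 = 16983.5 km.
At r₁ the circular-orbit speed is v₁ = √(μ/r₁) = 6.956 km/s.
On the transfer ellipse at r₁, v² = μ(2/r − 1/a) gives v_p = √[μ(2/r₁ − 1/a_t)] = 8.562 km/s.
First burn Δv₁ = |v_p − v₁| = 1.606 km/s.
Circular speed at r₂: v₂ = √(μ/r₂) = 3.936 km/s.
Transfer-orbit speed at r₂: v_a = √[μ(2/r₂ − 1/a_t)] = 2.741 km/s.
Second burn Δv₂ = |v₂ − v_a| = 1.195 km/s.
Δv = Δv₁ + Δv₂ = 1.606 + 1.195 = 2.801 km/s.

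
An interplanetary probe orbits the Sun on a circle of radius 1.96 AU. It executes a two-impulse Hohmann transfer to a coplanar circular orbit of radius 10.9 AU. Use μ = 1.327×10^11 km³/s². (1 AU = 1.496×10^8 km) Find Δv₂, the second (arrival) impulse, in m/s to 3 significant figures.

Δv₂ = 4040 m/s

In km: r₁ = 1.96 × 1.496×10^8 = 2.93216×10^8 km; r₂ = 10.9 × 1.496×10^8 = 1.63064×10^9 km.
The Hohmann ellipse has a_t = (r₁ + r₂)/2 = 9.61928×10^8 km.
Circular speed at r = 1.63064×10^9 km: v_c = √(μ/r) = 9.021 km/s.
Transfer-orbit speed at the same r (vis-viva, a = a_t): v_t = √[μ(2/r − 1/a_t)] = 4.981 km/s.
Δv₂ = |v_t − v_c| = |4.981 − 9.021| = 4.040 km/s.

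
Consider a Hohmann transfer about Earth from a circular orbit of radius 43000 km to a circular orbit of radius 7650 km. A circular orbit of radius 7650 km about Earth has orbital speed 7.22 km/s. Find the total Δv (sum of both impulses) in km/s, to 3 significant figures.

From the circular-orbit relation v² = μ/r at r = 7650 km: μ = v²r = (7.22)² × 7650 = 3.98782×10^5 km³/s².
Transfer-ellipse semi-major axis a_t = (r₁ + r₂)/2 = (43000 + 7650)/2 = 25325 km.
At r₁ the circular-orbit speed is v₁ = √(μ/r₁) = 3.0453 km/s.
Transfer-orbit speed at r₁ (v² = μ(2/r − 1/a)): v_a = √[μ(2/r₁ − 1/a_t)] = 1.6737 km/s.
First burn Δv₁ = |v_a − v₁| = 1.372 km/s.
At r₂, v₂ = √(μ/r₂) = 7.220 km/s.
Transfer-orbit speed at r₂: v_p = √[μ(2/r₂ − 1/a_t)] = 9.408 km/s.
Second burn Δv₂ = |v₂ − v_p| = 2.188 km/s.
Δv = Δv₁ + Δv₂ = 1.372 + 2.188 = 3.560 km/s.

Δv = 3.56 km/s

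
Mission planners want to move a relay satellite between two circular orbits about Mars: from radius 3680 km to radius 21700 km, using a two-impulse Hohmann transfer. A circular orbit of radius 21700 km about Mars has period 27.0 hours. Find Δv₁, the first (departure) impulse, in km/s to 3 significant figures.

From Kepler's third law T² = 4π²r³/μ at r = 21700 km, T = 27.0 hours = 27.0 × 3600 s = 97200 s: μ = 4π²r³/T² = 42697.9 km³/s².
Semi-major axis of the transfer orbit: a_t = (3680 + 21700)/2 = 12690 km.
On the circular orbit at r = 3680 km, v_c = √(μ/r) = 3.406 km/s.
Transfer-orbit speed at the same r (vis-viva, a = a_t): v_t = √[μ(2/r − 1/a_t)] = 4.454 km/s.
Δv₁ = |v_t − v_c| = |4.454 − 3.406| = 1.048 km/s.

Δv₁ = 1.05 km/s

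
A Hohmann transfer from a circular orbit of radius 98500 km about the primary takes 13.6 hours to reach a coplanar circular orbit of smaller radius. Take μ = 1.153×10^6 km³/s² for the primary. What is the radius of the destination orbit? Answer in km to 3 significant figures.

Transfer time t = 13.6 hours = 48960 s, and t = π√(a_t³/μ).
So a_t = (μ t²/π²)^(1/3) = (1.153×10^6 × (48960)² / π²)^(1/3) = 65424 km.
Since a_t = (r₁ + r₂)/2, r₂ = 2a_t − r₁ = 2×65424 − 98500 = 32348 km.

r₂ = 32300 km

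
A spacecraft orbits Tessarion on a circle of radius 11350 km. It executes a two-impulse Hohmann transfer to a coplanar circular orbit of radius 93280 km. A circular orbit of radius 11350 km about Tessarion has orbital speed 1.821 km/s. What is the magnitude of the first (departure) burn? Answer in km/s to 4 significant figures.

Δv₁ = 0.6106 km/s

From the circular-orbit relation v² = μ/r at r = 11350 km: μ = v²r = (1.821)² × 11350 = 37637.1 km³/s².
Transfer-ellipse semi-major axis a_t = (r₁ + r₂)/2 = (11350 + 93280)/2 = 52315 km.
Circular speed at r = 11350 km: v_c = √(μ/r) = 1.8210 km/s.
Transfer-orbit speed at the same r (vis-viva, a = a_t): v_t = √[μ(2/r − 1/a_t)] = 2.4316 km/s.
Δv₁ = |v_t − v_c| = |2.4316 − 1.8210| = 0.6106 km/s.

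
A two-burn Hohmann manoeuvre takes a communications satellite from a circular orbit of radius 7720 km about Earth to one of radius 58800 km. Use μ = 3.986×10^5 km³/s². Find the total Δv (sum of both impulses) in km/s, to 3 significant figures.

Δv = 3.72 km/s

Transfer-ellipse semi-major axis a_t = (r₁ + r₂)/2 = (7720 + 58800)/2 = 33260 km.
At r₁ the circular-orbit speed is v₁ = √(μ/r₁) = 7.1855 km/s.
Transfer-orbit speed at r₁ (v² = μ(2/r − 1/a)): v_p = √[μ(2/r₁ − 1/a_t)] = 9.5541 km/s.
First burn Δv₁ = |v_p − v₁| = 2.369 km/s.
At r₂, v₂ = √(μ/r₂) = 2.6036 km/s.
Transfer-orbit speed at r₂: v_a = √[μ(2/r₂ − 1/a_t)] = 1.2544 km/s.
Second burn Δv₂ = |v₂ − v_a| = 1.349 km/s.
Δv = Δv₁ + Δv₂ = 2.369 + 1.349 = 3.718 km/s.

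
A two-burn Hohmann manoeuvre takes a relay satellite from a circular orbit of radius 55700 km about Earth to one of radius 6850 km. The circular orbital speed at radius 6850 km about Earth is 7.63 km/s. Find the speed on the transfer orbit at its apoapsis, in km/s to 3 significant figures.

From the circular-orbit relation v² = μ/r at r = 6850 km: μ = v²r = (7.63)² × 6850 = 3.98786×10^5 km³/s².
Semi-major axis of the transfer orbit: a_t = (55700 + 6850)/2 = 31275 km.
The apoapsis of the transfer ellipse is at r = 55700 km.
From the vis-viva equation, v = √[μ(2/r − 1/a_t)] = 1.252 km/s.

v = 1.25 km/s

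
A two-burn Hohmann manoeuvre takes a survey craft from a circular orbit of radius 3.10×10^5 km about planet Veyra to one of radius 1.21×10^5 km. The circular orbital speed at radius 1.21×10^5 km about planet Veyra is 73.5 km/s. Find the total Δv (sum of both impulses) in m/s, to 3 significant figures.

Δv = 26200 m/s

From the circular-orbit relation v² = μ/r at r = 1.21×10^5 km: μ = v²r = (73.5)² × 1.21×10^5 = 6.53672×10^8 km³/s².
The Hohmann ellipse has a_t = (r₁ + r₂)/2 = 2.155×10^5 km.
Circular speed at r₁: v₁ = √(μ/r₁) = √(6.53672×10^8/3.100×10^5) = 45.920 km/s.
On the transfer ellipse at r₁, vis-viva gives v_a = √[μ(2/r₁ − 1/a_t)] = 34.409 km/s.
First burn Δv₁ = |v_a − v₁| = 11.511 km/s.
At r₂, v₂ = √(μ/r₂) = 73.500 km/s.
Transfer-orbit speed at r₂: v_p = √[μ(2/r₂ − 1/a_t)] = 88.155 km/s.
Second burn Δv₂ = |v₂ − v_p| = 14.655 km/s.
Total Δv = Δv₁ + Δv₂ = 26.17 km/s.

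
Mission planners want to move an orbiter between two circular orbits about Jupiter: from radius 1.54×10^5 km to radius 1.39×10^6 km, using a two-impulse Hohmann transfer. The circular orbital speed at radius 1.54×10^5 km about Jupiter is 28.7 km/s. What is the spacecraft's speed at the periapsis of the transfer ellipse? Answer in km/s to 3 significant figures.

From the circular-orbit relation v² = μ/r at r = 1.54×10^5 km: μ = v²r = (28.7)² × 1.54×10^5 = 1.26848×10^8 km³/s².
Semi-major axis of the transfer orbit: a_t = (1.540×10^5 + 1.390×10^6)/2 = 7.720×10^5 km.
The periapsis of the transfer ellipse is at r = 1.540×10^5 km.
Applying v² = μ(2/r − 1/a_t): v = 38.51 km/s.

v = 38.5 km/s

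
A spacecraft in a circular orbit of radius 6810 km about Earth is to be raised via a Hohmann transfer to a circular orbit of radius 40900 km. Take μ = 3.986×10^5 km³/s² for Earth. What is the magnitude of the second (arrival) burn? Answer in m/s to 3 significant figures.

Semi-major axis of the transfer orbit: a_t = (6810 + 40900)/2 = 23855 km.
On the circular orbit at r = 40900 km, v_c = √(μ/r) = 3.122 km/s.
Transfer-orbit speed at the same r (vis-viva, a = a_t): v_t = √[μ(2/r − 1/a_t)] = 1.668 km/s.
Δv₂ = |v_t − v_c| = |1.668 − 3.122| = 1.454 km/s.

Δv₂ = 1450 m/s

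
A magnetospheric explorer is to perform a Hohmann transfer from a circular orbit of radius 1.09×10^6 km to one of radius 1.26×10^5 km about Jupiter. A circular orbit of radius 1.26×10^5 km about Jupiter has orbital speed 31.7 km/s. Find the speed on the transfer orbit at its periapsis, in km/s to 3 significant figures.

From the circular-orbit relation v² = μ/r at r = 1.26×10^5 km: μ = v²r = (31.7)² × 1.26×10^5 = 1.26616×10^8 km³/s².
Semi-major axis of the transfer orbit: a_t = (1.090×10^6 + 1.260×10^5)/2 = 6.080×10^5 km.
At periapsis, r = 1.260×10^5 km.
Applying v² = μ(2/r − 1/a_t): v = 42.44 km/s.

v = 42.4 km/s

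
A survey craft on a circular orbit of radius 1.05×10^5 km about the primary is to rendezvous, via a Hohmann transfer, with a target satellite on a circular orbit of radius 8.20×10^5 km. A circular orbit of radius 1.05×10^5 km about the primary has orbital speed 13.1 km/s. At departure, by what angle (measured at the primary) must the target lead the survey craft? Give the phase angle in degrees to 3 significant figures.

From the circular-orbit relation v² = μ/r at r = 1.05×10^5 km: μ = v²r = (13.1)² × 1.05×10^5 = 1.80190×10^7 km³/s².
Transfer-ellipse semi-major axis a_t = (r₁ + r₂)/2 = (1.050×10^5 + 8.200×10^5)/2 = 4.625×10^5 km.
Transfer time t = π√(a_t³/μ) = 2.32783×10^5 s.
The target's mean motion on its circular orbit is ω₂ = √(μ/r₂³) = 5.71670×10^-6 rad/s.
Angle swept by the target during transfer: ω₂·t = 1.3308 rad = 76.25°.
Arrival is 180° from departure on the ellipse, so φ = 180° − 76.25° = 104°.

φ = 104°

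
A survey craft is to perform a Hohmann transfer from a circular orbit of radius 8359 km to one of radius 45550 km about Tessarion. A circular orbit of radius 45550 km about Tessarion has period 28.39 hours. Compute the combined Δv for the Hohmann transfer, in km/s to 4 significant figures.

Δv = 3.202 km/s

From Kepler's third law T² = 4π²r³/μ at r = 45550 km, T = 28.39 hours = 28.39 × 3600 s = 1.02204×10^5 s: μ = 4π²r³/T² = 3.57182×10^5 km³/s².
Transfer-ellipse semi-major axis a_t = (r₁ + r₂)/2 = (8359 + 45550)/2 = 26954.5 km.
Circular speed at r₁: v₁ = √(μ/r₁) = √(3.57182×10^5/8359) = 6.537 km/s.
Transfer-orbit speed at r₁ (vis-viva equation): v_p = √[μ(2/r₁ − 1/a_t)] = 8.498 km/s.
First burn Δv₁ = |v_p − v₁| = 1.961 km/s.
At r₂, v₂ = √(μ/r₂) = 2.800 km/s.
Transfer-orbit speed at r₂: v_a = √[μ(2/r₂ − 1/a_t)] = 1.559 km/s.
Second burn Δv₂ = |v₂ − v_a| = 1.241 km/s.
Δv = Δv₁ + Δv₂ = 1.961 + 1.241 = 3.202 km/s.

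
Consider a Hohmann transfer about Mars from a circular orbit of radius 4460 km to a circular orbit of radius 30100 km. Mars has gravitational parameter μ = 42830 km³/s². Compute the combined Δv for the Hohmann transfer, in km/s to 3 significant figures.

Transfer-ellipse semi-major axis a_t = (r₁ + r₂)/2 = (4460 + 30100)/2 = 17280 km.
Circular speed at r₁: v₁ = √(μ/r₁) = √(42830/4460) = 3.09889 km/s.
On the transfer ellipse at r₁, vis-viva gives v_p = √[μ(2/r₁ − 1/a_t)] = 4.08995 km/s.
First burn Δv₁ = |v_p − v₁| = 0.9911 km/s.
At r₂, v₂ = √(μ/r₂) = 1.19286 km/s.
Transfer-orbit speed at r₂: v_a = √[μ(2/r₂ − 1/a_t)] = 0.606019 km/s.
Second burn Δv₂ = |v₂ − v_a| = 0.5868 km/s.
Δv = Δv₁ + Δv₂ = 0.9911 + 0.5868 = 1.578 km/s.

Δv = 1.58 km/s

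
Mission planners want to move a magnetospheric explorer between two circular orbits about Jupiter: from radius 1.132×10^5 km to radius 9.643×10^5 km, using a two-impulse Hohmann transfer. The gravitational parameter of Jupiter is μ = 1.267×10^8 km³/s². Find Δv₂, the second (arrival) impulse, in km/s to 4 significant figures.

Semi-major axis of the transfer orbit: a_t = (1.132×10^5 + 9.643×10^5)/2 = 5.3875×10^5 km.
On the circular orbit at r = 9.643×10^5 km, v_c = √(μ/r) = 11.4626 km/s.
Vis-viva on the transfer ellipse at r = 9.643×10^5 km gives v_t = √[μ(2/r − 1/a_t)] = 5.25426 km/s.
Δv₂ = |v_t − v_c| = |5.25426 − 11.4626| = 6.208 km/s.

Δv₂ = 6.208 km/s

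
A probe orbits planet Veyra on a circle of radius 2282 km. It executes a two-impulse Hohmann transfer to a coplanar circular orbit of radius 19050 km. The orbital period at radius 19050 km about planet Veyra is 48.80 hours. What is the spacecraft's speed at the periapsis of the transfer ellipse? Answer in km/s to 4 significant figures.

v = 2.631 km/s

From Kepler's third law T² = 4π²r³/μ at r = 19050 km, T = 48.80 hours = 48.80 × 3600 s = 1.7568×10^5 s: μ = 4π²r³/T² = 8843.01 km³/s².
Semi-major axis of the transfer orbit: a_t = (2282 + 19050)/2 = 10666 km.
The periapsis of the transfer ellipse is at r = 2282 km.
Applying v² = μ(2/r − 1/a_t): v = 2.631 km/s.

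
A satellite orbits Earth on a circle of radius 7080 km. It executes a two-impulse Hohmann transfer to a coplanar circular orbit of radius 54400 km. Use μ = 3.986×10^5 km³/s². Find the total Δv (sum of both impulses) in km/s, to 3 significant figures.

Semi-major axis of the transfer orbit: a_t = (7080 + 54400)/2 = 30740 km.
At r₁ the circular-orbit speed is v₁ = √(μ/r₁) = 7.5033 km/s.
Transfer-orbit speed at r₁ (vis-viva equation): v_p = √[μ(2/r₁ − 1/a_t)] = 9.9816 km/s.
First burn Δv₁ = |v_p − v₁| = 2.478 km/s.
At r₂, v₂ = √(μ/r₂) = 2.707 km/s.
Transfer-orbit speed at r₂: v_a = √[μ(2/r₂ − 1/a_t)] = 1.299 km/s.
Second burn Δv₂ = |v₂ − v_a| = 1.408 km/s.
Total Δv = Δv₁ + Δv₂ = 3.886 km/s.

Δv = 3.89 km/s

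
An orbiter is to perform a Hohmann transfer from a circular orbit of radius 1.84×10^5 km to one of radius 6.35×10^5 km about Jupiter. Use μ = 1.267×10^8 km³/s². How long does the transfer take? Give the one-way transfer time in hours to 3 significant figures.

t = 20.3 hours

Transfer-ellipse semi-major axis a_t = (r₁ + r₂)/2 = (1.840×10^5 + 6.350×10^5)/2 = 4.095×10^5 km.
By Kepler's third law the transfer-orbit period is T = 2π√(a_t³/μ), so t = T/2 = 73140 s.
Converting: 73140 s ÷ 3600 s/hour = 20.3 hours.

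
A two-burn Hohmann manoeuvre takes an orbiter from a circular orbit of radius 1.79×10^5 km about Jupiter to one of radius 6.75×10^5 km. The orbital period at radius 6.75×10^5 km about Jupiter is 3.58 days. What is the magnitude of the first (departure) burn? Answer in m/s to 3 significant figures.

Δv₁ = 6850 m/s

From Kepler's third law T² = 4π²r³/μ at r = 6.75×10^5 km, T = 3.58 days = 3.58 × 86400 s = 3.09312×10^5 s: μ = 4π²r³/T² = 1.26905×10^8 km³/s².
Transfer-ellipse semi-major axis a_t = (r₁ + r₂)/2 = (1.790×10^5 + 6.750×10^5)/2 = 4.270×10^5 km.
Circular speed at r = 1.790×10^5 km: v_c = √(μ/r) = 26.626 km/s.
Vis-viva on the transfer ellipse at r = 1.790×10^5 km gives v_t = √[μ(2/r − 1/a_t)] = 33.477 km/s.
Δv₁ = |v_t − v_c| = |33.477 − 26.626| = 6.851 km/s.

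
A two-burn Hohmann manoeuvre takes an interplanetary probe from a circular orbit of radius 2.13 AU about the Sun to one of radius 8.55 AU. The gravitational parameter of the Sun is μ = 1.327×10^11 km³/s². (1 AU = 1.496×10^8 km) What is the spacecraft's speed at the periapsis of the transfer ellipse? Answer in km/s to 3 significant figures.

In km: r₁ = 2.13 × 1.496×10^8 = 3.18648×10^8 km; r₂ = 8.55 × 1.496×10^8 = 1.27908×10^9 km.
Semi-major axis of the transfer orbit: a_t = (3.18648×10^8 + 1.27908×10^9)/2 = 7.98864×10^8 km.
At periapsis, r = 3.18648×10^8 km.
Vis-viva: v = √[μ(2/r − 1/a_t)] = √[1.327×10^11 × (2/3.18648×10^8 − 1/7.98864×10^8)] = 25.82 km/s.

v = 25.8 km/s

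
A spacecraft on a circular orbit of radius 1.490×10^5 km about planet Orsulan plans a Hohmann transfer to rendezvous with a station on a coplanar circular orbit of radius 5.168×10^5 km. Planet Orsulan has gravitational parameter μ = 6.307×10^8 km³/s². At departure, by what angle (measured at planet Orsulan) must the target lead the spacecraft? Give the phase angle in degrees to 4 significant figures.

Semi-major axis of the transfer orbit: a_t = (1.490×10^5 + 5.168×10^5)/2 = 3.329×10^5 km.
The half-period of the transfer ellipse is t = π√(a_t³/μ) = 24028 s.
Target angular speed ω₂ = √(μ/r₂³) = 6.7597×10^-5 rad/s.
Angle swept by the target during transfer: ω₂·t = 1.6242 rad = 93.06°.
Arrival is 180° from departure on the ellipse, so φ = 180° − 93.06° = 86.94°.

φ = 86.94°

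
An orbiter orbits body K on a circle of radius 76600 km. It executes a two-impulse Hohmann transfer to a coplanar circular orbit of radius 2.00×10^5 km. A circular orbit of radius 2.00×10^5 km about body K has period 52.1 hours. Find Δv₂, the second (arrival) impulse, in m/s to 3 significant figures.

Δv₂ = 1710 m/s

From Kepler's third law T² = 4π²r³/μ at r = 2.00×10^5 km, T = 52.1 hours = 52.1 × 3600 s = 1.8756×10^5 s: μ = 4π²r³/T² = 8.97779×10^6 km³/s².
Semi-major axis of the transfer orbit: a_t = (76600 + 2.000×10^5)/2 = 1.383×10^5 km.
Circular speed at r = 2.000×10^5 km: v_c = √(μ/r) = 6.700 km/s.
Vis-viva on the transfer ellipse at r = 2.000×10^5 km gives v_t = √[μ(2/r − 1/a_t)] = 4.986 km/s.
Δv₂ = |v_t − v_c| = |4.986 − 6.700| = 1.714 km/s.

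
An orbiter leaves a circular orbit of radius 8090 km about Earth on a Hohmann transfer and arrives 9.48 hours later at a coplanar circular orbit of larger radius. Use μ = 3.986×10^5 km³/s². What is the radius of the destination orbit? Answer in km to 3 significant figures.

Transfer time t = 9.48 hours = 34128 s, and t = π√(a_t³/μ).
So a_t = (μ t²/π²)^(1/3) = (3.986×10^5 × (34128)² / π²)^(1/3) = 36098 km.
Since a_t = (r₁ + r₂)/2, r₂ = 2a_t − r₁ = 2×36098 − 8090 = 64106 km.

r₂ = 64100 km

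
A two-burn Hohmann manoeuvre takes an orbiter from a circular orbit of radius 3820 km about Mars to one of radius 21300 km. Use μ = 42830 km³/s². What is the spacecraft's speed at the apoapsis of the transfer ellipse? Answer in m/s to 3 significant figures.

v = 782 m/s

Semi-major axis of the transfer orbit: a_t = (3820 + 21300)/2 = 12560 km.
The apoapsis of the transfer ellipse is at r = 21300 km.
From the vis-viva equation, v = √[μ(2/r − 1/a_t)] = 0.7820 km/s.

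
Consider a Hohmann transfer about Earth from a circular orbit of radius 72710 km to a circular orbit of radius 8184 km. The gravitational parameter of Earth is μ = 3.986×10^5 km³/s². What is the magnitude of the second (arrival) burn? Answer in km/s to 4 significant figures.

Semi-major axis of the transfer orbit: a_t = (72710 + 8184)/2 = 40447 km.
On the circular orbit at r = 8184 km, v_c = √(μ/r) = 6.979 km/s.
Vis-viva on the transfer ellipse at r = 8184 km gives v_t = √[μ(2/r − 1/a_t)] = 9.357 km/s.
Δv₂ = |v_t − v_c| = |9.357 − 6.979| = 2.378 km/s.

Δv₂ = 2.378 km/s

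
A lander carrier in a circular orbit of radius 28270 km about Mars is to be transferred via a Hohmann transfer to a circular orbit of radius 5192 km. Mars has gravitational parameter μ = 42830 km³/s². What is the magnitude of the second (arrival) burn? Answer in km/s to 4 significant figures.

Δv₂ = 0.8613 km/s

Transfer-ellipse semi-major axis a_t = (r₁ + r₂)/2 = (28270 + 5192)/2 = 16731 km.
On the circular orbit at r = 5192 km, v_c = √(μ/r) = 2.8721 km/s.
Vis-viva on the transfer ellipse at r = 5192 km gives v_t = √[μ(2/r − 1/a_t)] = 3.7334 km/s.
Δv₂ = |v_t − v_c| = |3.7334 − 2.8721| = 0.8613 km/s.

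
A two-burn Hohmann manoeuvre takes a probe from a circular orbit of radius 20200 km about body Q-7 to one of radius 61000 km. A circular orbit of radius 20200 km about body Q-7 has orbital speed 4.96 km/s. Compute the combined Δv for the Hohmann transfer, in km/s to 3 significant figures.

From the circular-orbit relation v² = μ/r at r = 20200 km: μ = v²r = (4.96)² × 20200 = 4.96952×10^5 km³/s².
Transfer-ellipse semi-major axis a_t = (r₁ + r₂)/2 = (20200 + 61000)/2 = 40600 km.
Circular speed at r₁: v₁ = √(μ/r₁) = √(4.96952×10^5/20200) = 4.960 km/s.
On the transfer ellipse at r₁, vis-viva gives v_p = √[μ(2/r₁ − 1/a_t)] = 6.080 km/s.
First burn Δv₁ = |v_p − v₁| = 1.120 km/s.
At r₂, v₂ = √(μ/r₂) = 2.854 km/s.
Transfer-orbit speed at r₂: v_a = √[μ(2/r₂ − 1/a_t)] = 2.013 km/s.
Second burn Δv₂ = |v₂ − v_a| = 0.8410 km/s.
Total Δv = Δv₁ + Δv₂ = 1.961 km/s.

Δv = 1.96 km/s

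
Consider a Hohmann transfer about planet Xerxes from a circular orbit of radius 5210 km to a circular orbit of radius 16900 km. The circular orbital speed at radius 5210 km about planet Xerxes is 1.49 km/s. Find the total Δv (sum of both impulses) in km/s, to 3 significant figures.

From the circular-orbit relation v² = μ/r at r = 5210 km: μ = v²r = (1.49)² × 5210 = 11566.7 km³/s².
Transfer-ellipse semi-major axis a_t = (r₁ + r₂)/2 = (5210 + 16900)/2 = 11055 km.
Circular speed at r₁: v₁ = √(μ/r₁) = √(11566.7/5210) = 1.49000 km/s.
Transfer-orbit speed at r₁ (vis-viva): v_p = √[μ(2/r₁ − 1/a_t)] = 1.84226 km/s.
First burn Δv₁ = |v_p − v₁| = 0.35226 km/s.
Circular speed at r₂: v₂ = √(μ/r₂) = 0.82730 km/s.
Transfer-orbit speed at r₂: v_a = √[μ(2/r₂ − 1/a_t)] = 0.56794 km/s.
Second burn Δv₂ = |v₂ − v_a| = 0.25936 km/s.
Total Δv = Δv₁ + Δv₂ = 0.6116 km/s.

Δv = 0.612 km/s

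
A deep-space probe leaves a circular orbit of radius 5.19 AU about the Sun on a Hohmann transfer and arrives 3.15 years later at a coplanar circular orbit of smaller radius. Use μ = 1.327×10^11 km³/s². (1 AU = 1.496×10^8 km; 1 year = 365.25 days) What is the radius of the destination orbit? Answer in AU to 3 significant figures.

r₂ = 1.63 AU

In km: r₁ = 5.19 × 1.496×10^8 = 7.76424×10^8 km.
Transfer time t = 3.15 years × 365.25 × 86400 s = 9.940644×10^7 s, and t = π√(a_t³/μ).
So a_t = (μ t²/π²)^(1/3) = (1.327×10^11 × (9.940644×10^7)² / π²)^(1/3) = 5.1027×10^8 km.
Since a_t = (r₁ + r₂)/2, r₂ = 2a_t − r₁ = 2×5.1027×10^8 − 7.76424×10^8 = 2.44116×10^8 km.
In AU: r₂ = 2.44116×10^8 / 1.496×10^8 = 1.63 AU.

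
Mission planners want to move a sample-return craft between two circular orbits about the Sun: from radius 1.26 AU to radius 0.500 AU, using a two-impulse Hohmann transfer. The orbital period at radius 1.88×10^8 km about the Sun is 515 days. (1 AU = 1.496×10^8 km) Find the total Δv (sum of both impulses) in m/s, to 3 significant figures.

From Kepler's third law T² = 4π²r³/μ at r = 1.88×10^8 km, T = 515 days = 515 × 86400 s = 4.4496×10^7 s: μ = 4π²r³/T² = 1.32493×10^11 km³/s².
In km: r₁ = 1.26 × 1.496×10^8 = 1.88496×10^8 km; r₂ = 0.500 × 1.496×10^8 = 7.480×10^7 km.
The Hohmann ellipse has a_t = (r₁ + r₂)/2 = 1.31648×10^8 km.
At r₁ the circular-orbit speed is v₁ = √(μ/r₁) = 26.512 km/s.
On the transfer ellipse at r₁, vis-viva gives v_a = √[μ(2/r₁ − 1/a_t)] = 19.984 km/s.
First burn Δv₁ = |v_a − v₁| = 6.528 km/s.
At r₂, v₂ = √(μ/r₂) = 42.0867 km/s.
Transfer-orbit speed at r₂: v_p = √[μ(2/r₂ − 1/a_t)] = 50.3604 km/s.
Second burn Δv₂ = |v₂ − v_p| = 8.274 km/s.
Δv = Δv₁ + Δv₂ = 6.528 + 8.274 = 14.80 km/s.

Δv = 14800 m/s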